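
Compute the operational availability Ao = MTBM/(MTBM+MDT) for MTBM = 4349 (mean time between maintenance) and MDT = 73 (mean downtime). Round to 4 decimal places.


MTBM = 4349
MDT = 73
MTBM + MDT = 4422
Ao = 4349 / 4422
Ao = 0.9835

0.9835


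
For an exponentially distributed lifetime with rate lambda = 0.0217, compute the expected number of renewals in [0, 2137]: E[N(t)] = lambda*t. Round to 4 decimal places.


lambda = 0.0217
t = 2137
E[N(t)] = lambda * t
E[N(t)] = 0.0217 * 2137
E[N(t)] = 46.3729

46.3729


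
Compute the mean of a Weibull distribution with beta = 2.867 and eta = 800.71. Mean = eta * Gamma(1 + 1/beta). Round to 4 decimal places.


beta = 2.867, eta = 800.71
1/beta = 0.3488
1 + 1/beta = 1.3488
Gamma(1.3488) = 0.8913
Mean = 800.71 * 0.8913
Mean = 713.6523

713.6523


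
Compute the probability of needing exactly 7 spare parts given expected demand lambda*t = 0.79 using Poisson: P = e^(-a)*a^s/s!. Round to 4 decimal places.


a = 0.79, s = 7
e^(-a) = e^(-0.79) = 0.4538
a^s = 0.79^7 = 0.192
s! = 5040
P = 0.4538 * 0.192 / 5040
P = 0.0

0.0


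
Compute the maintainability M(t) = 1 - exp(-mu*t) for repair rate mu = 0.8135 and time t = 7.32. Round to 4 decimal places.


mu = 0.8135, t = 7.32
mu * t = 0.8135 * 7.32 = 5.9548
exp(-5.9548) = 0.0026
M(t) = 1 - 0.0026
M(t) = 0.9974

0.9974


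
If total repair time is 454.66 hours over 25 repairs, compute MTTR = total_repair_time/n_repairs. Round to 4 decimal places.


total_repair_time = 454.66
n_repairs = 25
MTTR = 454.66 / 25
MTTR = 18.1864

18.1864


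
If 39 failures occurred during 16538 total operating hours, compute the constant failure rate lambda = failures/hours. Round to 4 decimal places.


failures = 39
total_hours = 16538
lambda = 39 / 16538
lambda = 0.0024

0.0024


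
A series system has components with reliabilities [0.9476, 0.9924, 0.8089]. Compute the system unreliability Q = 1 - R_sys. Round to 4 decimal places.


Components: [0.9476, 0.9924, 0.8089]
After component 1: product = 0.9476
After component 2: product = 0.9404
After component 3: product = 0.7607
R_sys = 0.7607
Q = 1 - 0.7607 = 0.2393

0.2393


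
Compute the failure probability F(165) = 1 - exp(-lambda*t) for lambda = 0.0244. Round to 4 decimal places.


lambda = 0.0244, t = 165
lambda * t = 4.026
exp(-4.026) = 0.0178
F(t) = 1 - 0.0178
F(t) = 0.9822

0.9822


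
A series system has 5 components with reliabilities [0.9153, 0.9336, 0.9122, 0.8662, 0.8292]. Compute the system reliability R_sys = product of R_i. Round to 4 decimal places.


Components: [0.9153, 0.9336, 0.9122, 0.8662, 0.8292]
After component 1 (R=0.9153): product = 0.9153
After component 2 (R=0.9336): product = 0.8545
After component 3 (R=0.9122): product = 0.7795
After component 4 (R=0.8662): product = 0.6752
After component 5 (R=0.8292): product = 0.5599
R_sys = 0.5599

0.5599


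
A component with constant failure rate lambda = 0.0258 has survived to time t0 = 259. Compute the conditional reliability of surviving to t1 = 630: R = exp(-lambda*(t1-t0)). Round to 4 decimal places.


lambda = 0.0258
t0 = 259, t1 = 630
t1 - t0 = 371
lambda * (t1-t0) = 0.0258 * 371 = 9.5718
R = exp(-9.5718)
R = 0.0001

0.0001


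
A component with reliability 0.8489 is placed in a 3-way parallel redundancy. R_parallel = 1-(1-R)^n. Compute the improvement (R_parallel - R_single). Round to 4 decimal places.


R_single = 0.8489, n = 3
1 - R_single = 0.1511
(1 - R_single)^n = 0.1511^3 = 0.0034
R_parallel = 1 - 0.0034 = 0.9966
Improvement = 0.9966 - 0.8489
Improvement = 0.1477

0.1477


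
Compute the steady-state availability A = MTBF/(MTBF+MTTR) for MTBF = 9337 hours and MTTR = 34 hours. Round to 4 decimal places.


MTBF = 9337
MTTR = 34
MTBF + MTTR = 9371
A = 9337 / 9371
A = 0.9964

0.9964


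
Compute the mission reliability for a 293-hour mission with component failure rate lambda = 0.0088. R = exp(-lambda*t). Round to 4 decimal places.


lambda = 0.0088
mission_time = 293
lambda * t = 0.0088 * 293 = 2.5784
R = exp(-2.5784)
R = 0.0759

0.0759


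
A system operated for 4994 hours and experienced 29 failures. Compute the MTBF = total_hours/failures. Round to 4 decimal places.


total_hours = 4994
failures = 29
MTBF = 4994 / 29
MTBF = 172.2069

172.2069


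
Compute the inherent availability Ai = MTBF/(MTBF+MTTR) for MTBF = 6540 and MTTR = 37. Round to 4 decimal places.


MTBF = 6540
MTTR = 37
MTBF + MTTR = 6577
Ai = 6540 / 6577
Ai = 0.9944

0.9944


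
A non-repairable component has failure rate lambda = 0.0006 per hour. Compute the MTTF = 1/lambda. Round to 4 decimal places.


lambda = 0.0006
MTTF = 1 / 0.0006
MTTF = 1666.6667

1666.6667


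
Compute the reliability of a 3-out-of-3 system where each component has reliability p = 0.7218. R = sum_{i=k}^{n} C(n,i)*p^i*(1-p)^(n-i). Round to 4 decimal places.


k = 3, n = 3, p = 0.7218
i=3: C(3,3)=1 * 0.7218^3 * 0.2782^0 = 0.3761
R = sum of terms = 0.3761

0.3761


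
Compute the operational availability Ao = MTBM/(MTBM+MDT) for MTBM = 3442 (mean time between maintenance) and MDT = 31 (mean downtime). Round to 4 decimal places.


MTBM = 3442
MDT = 31
MTBM + MDT = 3473
Ao = 3442 / 3473
Ao = 0.9911

0.9911


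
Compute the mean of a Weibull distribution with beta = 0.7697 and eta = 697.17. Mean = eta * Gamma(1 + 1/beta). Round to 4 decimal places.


beta = 0.7697, eta = 697.17
1/beta = 1.2992
1 + 1/beta = 2.2992
Gamma(2.2992) = 1.1662
Mean = 697.17 * 1.1662
Mean = 813.01

813.01


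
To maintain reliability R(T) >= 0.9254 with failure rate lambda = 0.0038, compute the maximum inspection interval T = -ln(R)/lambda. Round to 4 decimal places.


R_target = 0.9254
lambda = 0.0038
-ln(0.9254) = 0.0775
T = 0.0775 / 0.0038
T = 20.4024

20.4024


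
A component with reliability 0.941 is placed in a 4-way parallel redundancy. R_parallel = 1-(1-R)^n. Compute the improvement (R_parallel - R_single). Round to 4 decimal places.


R_single = 0.941, n = 4
1 - R_single = 0.059
(1 - R_single)^n = 0.059^4 = 0.0
R_parallel = 1 - 0.0 = 1.0
Improvement = 1.0 - 0.941
Improvement = 0.059

0.059


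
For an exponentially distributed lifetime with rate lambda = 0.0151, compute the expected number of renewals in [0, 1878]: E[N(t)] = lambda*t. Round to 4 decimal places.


lambda = 0.0151
t = 1878
E[N(t)] = lambda * t
E[N(t)] = 0.0151 * 1878
E[N(t)] = 28.3578

28.3578


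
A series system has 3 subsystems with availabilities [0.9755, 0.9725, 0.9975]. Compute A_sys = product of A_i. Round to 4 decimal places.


Subsystems: [0.9755, 0.9725, 0.9975]
After subsystem 1 (A=0.9755): product = 0.9755
After subsystem 2 (A=0.9725): product = 0.9487
After subsystem 3 (A=0.9975): product = 0.9463
A_sys = 0.9463

0.9463


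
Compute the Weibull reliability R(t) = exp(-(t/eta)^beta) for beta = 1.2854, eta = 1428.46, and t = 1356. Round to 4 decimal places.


beta = 1.2854, eta = 1428.46, t = 1356
t/eta = 1356 / 1428.46 = 0.9493
(t/eta)^beta = 0.9493^1.2854 = 0.9353
R(t) = exp(-0.9353)
R(t) = 0.3925

0.3925


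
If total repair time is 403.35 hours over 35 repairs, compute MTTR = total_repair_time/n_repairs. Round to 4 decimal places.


total_repair_time = 403.35
n_repairs = 35
MTTR = 403.35 / 35
MTTR = 11.5243

11.5243


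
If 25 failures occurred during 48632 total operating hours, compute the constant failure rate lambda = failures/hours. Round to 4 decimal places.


failures = 25
total_hours = 48632
lambda = 25 / 48632
lambda = 0.0005

0.0005


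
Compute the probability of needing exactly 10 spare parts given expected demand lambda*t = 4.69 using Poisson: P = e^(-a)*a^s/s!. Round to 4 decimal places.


a = 4.69, s = 10
e^(-a) = e^(-4.69) = 0.0092
a^s = 4.69^10 = 5149065.6273
s! = 3628800
P = 0.0092 * 5149065.6273 / 3628800
P = 0.013

0.013


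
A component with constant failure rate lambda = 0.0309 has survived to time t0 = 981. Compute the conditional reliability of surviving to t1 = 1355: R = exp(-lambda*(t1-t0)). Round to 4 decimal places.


lambda = 0.0309
t0 = 981, t1 = 1355
t1 - t0 = 374
lambda * (t1-t0) = 0.0309 * 374 = 11.5566
R = exp(-11.5566)
R = 0.0

0.0


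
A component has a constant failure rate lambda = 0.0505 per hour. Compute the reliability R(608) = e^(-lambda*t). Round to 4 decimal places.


lambda = 0.0505
t = 608
lambda * t = 30.704
R(t) = e^(-30.704)
R(t) = 0.0

0.0


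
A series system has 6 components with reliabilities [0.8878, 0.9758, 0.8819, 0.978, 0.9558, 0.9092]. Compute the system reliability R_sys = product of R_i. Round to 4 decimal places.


Components: [0.8878, 0.9758, 0.8819, 0.978, 0.9558, 0.9092]
After component 1 (R=0.8878): product = 0.8878
After component 2 (R=0.9758): product = 0.8663
After component 3 (R=0.8819): product = 0.764
After component 4 (R=0.978): product = 0.7472
After component 5 (R=0.9558): product = 0.7142
After component 6 (R=0.9092): product = 0.6493
R_sys = 0.6493

0.6493


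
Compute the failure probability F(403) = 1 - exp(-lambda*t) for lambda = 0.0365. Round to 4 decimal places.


lambda = 0.0365, t = 403
lambda * t = 14.7095
exp(-14.7095) = 0.0
F(t) = 1 - 0.0
F(t) = 1.0

1.0


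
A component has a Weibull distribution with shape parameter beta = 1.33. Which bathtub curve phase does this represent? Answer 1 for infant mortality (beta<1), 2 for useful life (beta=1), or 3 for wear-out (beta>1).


beta = 1.33
Compare beta to 1:
beta < 1 => infant mortality (phase 1)
beta = 1 => useful life (phase 2)
beta > 1 => wear-out (phase 3)
Since beta = 1.33, this is wear-out (increasing failure rate)
Phase = 3

3


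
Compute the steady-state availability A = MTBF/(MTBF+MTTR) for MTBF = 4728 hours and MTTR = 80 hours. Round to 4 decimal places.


MTBF = 4728
MTTR = 80
MTBF + MTTR = 4808
A = 4728 / 4808
A = 0.9834

0.9834


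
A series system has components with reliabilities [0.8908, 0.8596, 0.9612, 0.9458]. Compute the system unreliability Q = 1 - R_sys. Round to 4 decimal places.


Components: [0.8908, 0.8596, 0.9612, 0.9458]
After component 1: product = 0.8908
After component 2: product = 0.7657
After component 3: product = 0.736
After component 4: product = 0.6961
R_sys = 0.6961
Q = 1 - 0.6961 = 0.3039

0.3039


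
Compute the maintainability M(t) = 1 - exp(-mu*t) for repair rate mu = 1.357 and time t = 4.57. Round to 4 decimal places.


mu = 1.357, t = 4.57
mu * t = 1.357 * 4.57 = 6.2015
exp(-6.2015) = 0.002
M(t) = 1 - 0.002
M(t) = 0.998

0.998


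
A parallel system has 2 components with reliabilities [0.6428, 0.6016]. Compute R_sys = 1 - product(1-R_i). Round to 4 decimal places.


Components: [0.6428, 0.6016]
(1 - 0.6428) = 0.3572, running product = 0.3572
(1 - 0.6016) = 0.3984, running product = 0.1423
Product of (1-R_i) = 0.1423
R_sys = 1 - 0.1423 = 0.8577

0.8577


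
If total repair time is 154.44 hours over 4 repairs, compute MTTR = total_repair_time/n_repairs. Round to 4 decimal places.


total_repair_time = 154.44
n_repairs = 4
MTTR = 154.44 / 4
MTTR = 38.61

38.61


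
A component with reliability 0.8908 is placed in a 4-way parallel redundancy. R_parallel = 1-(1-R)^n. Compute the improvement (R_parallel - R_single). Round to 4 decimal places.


R_single = 0.8908, n = 4
1 - R_single = 0.1092
(1 - R_single)^n = 0.1092^4 = 0.0001
R_parallel = 1 - 0.0001 = 0.9999
Improvement = 0.9999 - 0.8908
Improvement = 0.1091

0.1091


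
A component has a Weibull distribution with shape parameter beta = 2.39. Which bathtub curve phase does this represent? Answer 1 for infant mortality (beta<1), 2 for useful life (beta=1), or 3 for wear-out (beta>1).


beta = 2.39
Compare beta to 1:
beta < 1 => infant mortality (phase 1)
beta = 1 => useful life (phase 2)
beta > 1 => wear-out (phase 3)
Since beta = 2.39, this is wear-out (increasing failure rate)
Phase = 3

3


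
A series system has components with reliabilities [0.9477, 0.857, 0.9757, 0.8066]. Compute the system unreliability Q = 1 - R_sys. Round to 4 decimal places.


Components: [0.9477, 0.857, 0.9757, 0.8066]
After component 1: product = 0.9477
After component 2: product = 0.8122
After component 3: product = 0.7924
After component 4: product = 0.6392
R_sys = 0.6392
Q = 1 - 0.6392 = 0.3608

0.3608


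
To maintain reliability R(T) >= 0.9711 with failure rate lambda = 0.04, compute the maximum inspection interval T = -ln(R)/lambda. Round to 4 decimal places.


R_target = 0.9711
lambda = 0.04
-ln(0.9711) = 0.0293
T = 0.0293 / 0.04
T = 0.7331

0.7331


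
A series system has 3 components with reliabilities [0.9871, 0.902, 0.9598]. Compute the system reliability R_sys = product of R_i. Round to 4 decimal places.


Components: [0.9871, 0.902, 0.9598]
After component 1 (R=0.9871): product = 0.9871
After component 2 (R=0.902): product = 0.8904
After component 3 (R=0.9598): product = 0.8546
R_sys = 0.8546

0.8546


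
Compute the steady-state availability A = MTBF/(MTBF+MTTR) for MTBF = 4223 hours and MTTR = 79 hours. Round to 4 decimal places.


MTBF = 4223
MTTR = 79
MTBF + MTTR = 4302
A = 4223 / 4302
A = 0.9816

0.9816


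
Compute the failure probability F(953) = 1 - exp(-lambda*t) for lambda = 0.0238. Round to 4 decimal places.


lambda = 0.0238, t = 953
lambda * t = 22.6814
exp(-22.6814) = 0.0
F(t) = 1 - 0.0
F(t) = 1.0

1.0


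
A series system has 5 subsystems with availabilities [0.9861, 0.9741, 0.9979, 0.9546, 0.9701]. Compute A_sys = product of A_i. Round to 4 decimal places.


Subsystems: [0.9861, 0.9741, 0.9979, 0.9546, 0.9701]
After subsystem 1 (A=0.9861): product = 0.9861
After subsystem 2 (A=0.9741): product = 0.9606
After subsystem 3 (A=0.9979): product = 0.9585
After subsystem 4 (A=0.9546): product = 0.915
After subsystem 5 (A=0.9701): product = 0.8877
A_sys = 0.8877

0.8877


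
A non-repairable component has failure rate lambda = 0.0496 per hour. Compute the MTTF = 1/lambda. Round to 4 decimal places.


lambda = 0.0496
MTTF = 1 / 0.0496
MTTF = 20.1613

20.1613


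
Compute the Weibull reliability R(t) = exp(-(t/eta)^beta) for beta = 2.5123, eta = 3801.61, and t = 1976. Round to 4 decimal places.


beta = 2.5123, eta = 3801.61, t = 1976
t/eta = 1976 / 3801.61 = 0.5198
(t/eta)^beta = 0.5198^2.5123 = 0.1932
R(t) = exp(-0.1932)
R(t) = 0.8243

0.8243


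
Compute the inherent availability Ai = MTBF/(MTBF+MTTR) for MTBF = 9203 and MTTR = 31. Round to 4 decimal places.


MTBF = 9203
MTTR = 31
MTBF + MTTR = 9234
Ai = 9203 / 9234
Ai = 0.9966

0.9966


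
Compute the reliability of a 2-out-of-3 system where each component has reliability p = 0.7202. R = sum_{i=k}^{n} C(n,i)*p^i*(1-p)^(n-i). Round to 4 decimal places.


k = 2, n = 3, p = 0.7202
i=2: C(3,2)=3 * 0.7202^2 * 0.2798^1 = 0.4354
i=3: C(3,3)=1 * 0.7202^3 * 0.2798^0 = 0.3736
R = sum of terms = 0.8089

0.8089


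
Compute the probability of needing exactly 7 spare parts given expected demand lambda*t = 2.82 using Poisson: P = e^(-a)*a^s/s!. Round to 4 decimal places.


a = 2.82, s = 7
e^(-a) = e^(-2.82) = 0.0596
a^s = 2.82^7 = 1418.2205
s! = 5040
P = 0.0596 * 1418.2205 / 5040
P = 0.0168

0.0168


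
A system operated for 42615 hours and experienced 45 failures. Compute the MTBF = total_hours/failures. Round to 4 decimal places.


total_hours = 42615
failures = 45
MTBF = 42615 / 45
MTBF = 947.0

947.0


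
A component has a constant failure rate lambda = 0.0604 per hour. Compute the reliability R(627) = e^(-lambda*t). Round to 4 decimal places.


lambda = 0.0604
t = 627
lambda * t = 37.8708
R(t) = e^(-37.8708)
R(t) = 0.0

0.0


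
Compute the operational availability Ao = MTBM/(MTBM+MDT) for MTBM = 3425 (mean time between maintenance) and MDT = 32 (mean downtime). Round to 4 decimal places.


MTBM = 3425
MDT = 32
MTBM + MDT = 3457
Ao = 3425 / 3457
Ao = 0.9907

0.9907


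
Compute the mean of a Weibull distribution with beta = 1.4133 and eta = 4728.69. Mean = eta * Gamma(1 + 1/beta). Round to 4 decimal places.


beta = 1.4133, eta = 4728.69
1/beta = 0.7076
1 + 1/beta = 1.7076
Gamma(1.7076) = 0.9101
Mean = 4728.69 * 0.9101
Mean = 4303.5514

4303.5514


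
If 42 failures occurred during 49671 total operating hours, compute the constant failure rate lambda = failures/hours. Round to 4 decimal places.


failures = 42
total_hours = 49671
lambda = 42 / 49671
lambda = 0.0008

0.0008


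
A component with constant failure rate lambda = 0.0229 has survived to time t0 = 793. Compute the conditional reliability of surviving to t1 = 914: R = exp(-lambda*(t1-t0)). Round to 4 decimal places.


lambda = 0.0229
t0 = 793, t1 = 914
t1 - t0 = 121
lambda * (t1-t0) = 0.0229 * 121 = 2.7709
R = exp(-2.7709)
R = 0.0626

0.0626


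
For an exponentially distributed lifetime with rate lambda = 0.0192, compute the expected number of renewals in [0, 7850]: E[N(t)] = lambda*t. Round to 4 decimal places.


lambda = 0.0192
t = 7850
E[N(t)] = lambda * t
E[N(t)] = 0.0192 * 7850
E[N(t)] = 150.72

150.72


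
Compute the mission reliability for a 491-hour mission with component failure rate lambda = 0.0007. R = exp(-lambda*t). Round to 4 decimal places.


lambda = 0.0007
mission_time = 491
lambda * t = 0.0007 * 491 = 0.3437
R = exp(-0.3437)
R = 0.7091

0.7091


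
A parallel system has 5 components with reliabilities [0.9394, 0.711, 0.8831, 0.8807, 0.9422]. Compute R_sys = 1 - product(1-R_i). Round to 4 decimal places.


Components: [0.9394, 0.711, 0.8831, 0.8807, 0.9422]
(1 - 0.9394) = 0.0606, running product = 0.0606
(1 - 0.711) = 0.289, running product = 0.0175
(1 - 0.8831) = 0.1169, running product = 0.002
(1 - 0.8807) = 0.1193, running product = 0.0002
(1 - 0.9422) = 0.0578, running product = 0.0
Product of (1-R_i) = 0.0
R_sys = 1 - 0.0 = 1.0

1.0


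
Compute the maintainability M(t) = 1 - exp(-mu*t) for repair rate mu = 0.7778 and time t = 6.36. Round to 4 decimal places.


mu = 0.7778, t = 6.36
mu * t = 0.7778 * 6.36 = 4.9468
exp(-4.9468) = 0.0071
M(t) = 1 - 0.0071
M(t) = 0.9929

0.9929


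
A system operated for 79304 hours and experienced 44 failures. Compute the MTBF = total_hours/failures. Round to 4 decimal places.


total_hours = 79304
failures = 44
MTBF = 79304 / 44
MTBF = 1802.3636

1802.3636


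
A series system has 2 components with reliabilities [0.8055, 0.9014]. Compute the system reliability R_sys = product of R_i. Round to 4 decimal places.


Components: [0.8055, 0.9014]
After component 1 (R=0.8055): product = 0.8055
After component 2 (R=0.9014): product = 0.7261
R_sys = 0.7261

0.7261


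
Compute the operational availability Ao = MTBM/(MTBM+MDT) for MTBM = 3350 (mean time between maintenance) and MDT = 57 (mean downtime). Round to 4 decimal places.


MTBM = 3350
MDT = 57
MTBM + MDT = 3407
Ao = 3350 / 3407
Ao = 0.9833

0.9833


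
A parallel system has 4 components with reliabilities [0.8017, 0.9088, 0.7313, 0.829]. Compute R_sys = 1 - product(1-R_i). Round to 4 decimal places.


Components: [0.8017, 0.9088, 0.7313, 0.829]
(1 - 0.8017) = 0.1983, running product = 0.1983
(1 - 0.9088) = 0.0912, running product = 0.0181
(1 - 0.7313) = 0.2687, running product = 0.0049
(1 - 0.829) = 0.171, running product = 0.0008
Product of (1-R_i) = 0.0008
R_sys = 1 - 0.0008 = 0.9992

0.9992


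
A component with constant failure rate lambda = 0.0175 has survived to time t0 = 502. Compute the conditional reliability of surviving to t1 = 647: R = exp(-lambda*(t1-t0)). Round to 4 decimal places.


lambda = 0.0175
t0 = 502, t1 = 647
t1 - t0 = 145
lambda * (t1-t0) = 0.0175 * 145 = 2.5375
R = exp(-2.5375)
R = 0.0791

0.0791


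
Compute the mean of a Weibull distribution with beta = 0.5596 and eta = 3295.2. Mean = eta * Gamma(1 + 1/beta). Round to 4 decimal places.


beta = 0.5596, eta = 3295.2
1/beta = 1.787
1 + 1/beta = 2.787
Gamma(2.787) = 1.6583
Mean = 3295.2 * 1.6583
Mean = 5464.4914

5464.4914


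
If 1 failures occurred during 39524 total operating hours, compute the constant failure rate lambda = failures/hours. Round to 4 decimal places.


failures = 1
total_hours = 39524
lambda = 1 / 39524
lambda = 0.0

0.0


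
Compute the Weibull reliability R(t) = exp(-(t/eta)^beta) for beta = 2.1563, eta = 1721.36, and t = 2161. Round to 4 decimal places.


beta = 2.1563, eta = 1721.36, t = 2161
t/eta = 2161 / 1721.36 = 1.2554
(t/eta)^beta = 1.2554^2.1563 = 1.6331
R(t) = exp(-1.6331)
R(t) = 0.1953

0.1953


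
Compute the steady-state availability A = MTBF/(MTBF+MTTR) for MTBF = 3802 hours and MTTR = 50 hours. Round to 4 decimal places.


MTBF = 3802
MTTR = 50
MTBF + MTTR = 3852
A = 3802 / 3852
A = 0.987

0.987


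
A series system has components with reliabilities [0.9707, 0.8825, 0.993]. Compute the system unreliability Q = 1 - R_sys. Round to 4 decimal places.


Components: [0.9707, 0.8825, 0.993]
After component 1: product = 0.9707
After component 2: product = 0.8566
After component 3: product = 0.8506
R_sys = 0.8506
Q = 1 - 0.8506 = 0.1494

0.1494


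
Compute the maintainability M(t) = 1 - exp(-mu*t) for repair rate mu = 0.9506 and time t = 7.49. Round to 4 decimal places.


mu = 0.9506, t = 7.49
mu * t = 0.9506 * 7.49 = 7.12
exp(-7.12) = 0.0008
M(t) = 1 - 0.0008
M(t) = 0.9992

0.9992


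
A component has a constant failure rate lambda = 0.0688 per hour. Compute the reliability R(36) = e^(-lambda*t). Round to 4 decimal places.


lambda = 0.0688
t = 36
lambda * t = 2.4768
R(t) = e^(-2.4768)
R(t) = 0.084

0.084


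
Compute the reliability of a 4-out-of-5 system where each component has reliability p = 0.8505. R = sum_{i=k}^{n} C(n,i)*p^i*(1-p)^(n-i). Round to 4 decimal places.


k = 4, n = 5, p = 0.8505
i=4: C(5,4)=5 * 0.8505^4 * 0.1495^1 = 0.3911
i=5: C(5,5)=1 * 0.8505^5 * 0.1495^0 = 0.445
R = sum of terms = 0.8361

0.8361


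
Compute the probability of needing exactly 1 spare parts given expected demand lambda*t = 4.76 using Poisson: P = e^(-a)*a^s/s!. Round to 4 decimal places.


a = 4.76, s = 1
e^(-a) = e^(-4.76) = 0.0086
a^s = 4.76^1 = 4.76
s! = 1
P = 0.0086 * 4.76 / 1
P = 0.0408

0.0408


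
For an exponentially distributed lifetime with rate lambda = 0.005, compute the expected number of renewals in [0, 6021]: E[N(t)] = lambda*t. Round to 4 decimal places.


lambda = 0.005
t = 6021
E[N(t)] = lambda * t
E[N(t)] = 0.005 * 6021
E[N(t)] = 30.105

30.105


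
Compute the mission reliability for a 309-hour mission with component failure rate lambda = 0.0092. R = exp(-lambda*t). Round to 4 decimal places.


lambda = 0.0092
mission_time = 309
lambda * t = 0.0092 * 309 = 2.8428
R = exp(-2.8428)
R = 0.0583

0.0583


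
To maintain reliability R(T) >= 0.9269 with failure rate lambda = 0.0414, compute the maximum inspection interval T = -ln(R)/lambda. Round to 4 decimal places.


R_target = 0.9269
lambda = 0.0414
-ln(0.9269) = 0.0759
T = 0.0759 / 0.0414
T = 1.8336

1.8336


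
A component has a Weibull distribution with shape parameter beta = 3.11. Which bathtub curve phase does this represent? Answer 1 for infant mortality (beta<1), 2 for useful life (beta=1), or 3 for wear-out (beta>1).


beta = 3.11
Compare beta to 1:
beta < 1 => infant mortality (phase 1)
beta = 1 => useful life (phase 2)
beta > 1 => wear-out (phase 3)
Since beta = 3.11, this is wear-out (increasing failure rate)
Phase = 3

3


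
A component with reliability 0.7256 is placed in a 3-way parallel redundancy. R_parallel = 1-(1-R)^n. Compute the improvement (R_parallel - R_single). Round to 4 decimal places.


R_single = 0.7256, n = 3
1 - R_single = 0.2744
(1 - R_single)^n = 0.2744^3 = 0.0207
R_parallel = 1 - 0.0207 = 0.9793
Improvement = 0.9793 - 0.7256
Improvement = 0.2537

0.2537


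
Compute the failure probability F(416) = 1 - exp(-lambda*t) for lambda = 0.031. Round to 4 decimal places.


lambda = 0.031, t = 416
lambda * t = 12.896
exp(-12.896) = 0.0
F(t) = 1 - 0.0
F(t) = 1.0

1.0


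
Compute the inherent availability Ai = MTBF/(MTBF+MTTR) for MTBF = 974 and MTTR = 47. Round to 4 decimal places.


MTBF = 974
MTTR = 47
MTBF + MTTR = 1021
Ai = 974 / 1021
Ai = 0.954

0.954


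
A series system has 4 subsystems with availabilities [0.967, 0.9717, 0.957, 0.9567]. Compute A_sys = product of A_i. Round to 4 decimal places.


Subsystems: [0.967, 0.9717, 0.957, 0.9567]
After subsystem 1 (A=0.967): product = 0.967
After subsystem 2 (A=0.9717): product = 0.9396
After subsystem 3 (A=0.957): product = 0.8992
After subsystem 4 (A=0.9567): product = 0.8603
A_sys = 0.8603

0.8603


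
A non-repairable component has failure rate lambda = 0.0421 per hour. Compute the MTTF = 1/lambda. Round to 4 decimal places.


lambda = 0.0421
MTTF = 1 / 0.0421
MTTF = 23.753

23.753


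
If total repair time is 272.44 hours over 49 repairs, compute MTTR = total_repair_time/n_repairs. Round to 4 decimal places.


total_repair_time = 272.44
n_repairs = 49
MTTR = 272.44 / 49
MTTR = 5.56

5.56


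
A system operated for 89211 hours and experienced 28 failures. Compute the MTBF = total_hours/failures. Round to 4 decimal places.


total_hours = 89211
failures = 28
MTBF = 89211 / 28
MTBF = 3186.1071

3186.1071


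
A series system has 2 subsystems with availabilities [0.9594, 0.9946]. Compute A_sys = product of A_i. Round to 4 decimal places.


Subsystems: [0.9594, 0.9946]
After subsystem 1 (A=0.9594): product = 0.9594
After subsystem 2 (A=0.9946): product = 0.9542
A_sys = 0.9542

0.9542


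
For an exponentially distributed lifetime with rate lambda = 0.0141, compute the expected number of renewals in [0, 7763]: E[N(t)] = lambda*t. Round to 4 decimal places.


lambda = 0.0141
t = 7763
E[N(t)] = lambda * t
E[N(t)] = 0.0141 * 7763
E[N(t)] = 109.4583

109.4583


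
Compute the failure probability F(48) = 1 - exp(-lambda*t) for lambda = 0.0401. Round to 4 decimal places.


lambda = 0.0401, t = 48
lambda * t = 1.9248
exp(-1.9248) = 0.1459
F(t) = 1 - 0.1459
F(t) = 0.8541

0.8541


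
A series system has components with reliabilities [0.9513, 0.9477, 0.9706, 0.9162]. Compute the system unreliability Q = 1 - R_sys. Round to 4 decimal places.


Components: [0.9513, 0.9477, 0.9706, 0.9162]
After component 1: product = 0.9513
After component 2: product = 0.9015
After component 3: product = 0.875
After component 4: product = 0.8017
R_sys = 0.8017
Q = 1 - 0.8017 = 0.1983

0.1983


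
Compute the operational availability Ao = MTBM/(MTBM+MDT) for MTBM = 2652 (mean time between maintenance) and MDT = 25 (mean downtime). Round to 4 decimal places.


MTBM = 2652
MDT = 25
MTBM + MDT = 2677
Ao = 2652 / 2677
Ao = 0.9907

0.9907


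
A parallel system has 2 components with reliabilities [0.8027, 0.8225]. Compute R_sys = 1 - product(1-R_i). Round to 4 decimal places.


Components: [0.8027, 0.8225]
(1 - 0.8027) = 0.1973, running product = 0.1973
(1 - 0.8225) = 0.1775, running product = 0.035
Product of (1-R_i) = 0.035
R_sys = 1 - 0.035 = 0.965

0.965


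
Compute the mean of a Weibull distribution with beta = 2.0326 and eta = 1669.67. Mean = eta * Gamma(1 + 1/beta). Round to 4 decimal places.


beta = 2.0326, eta = 1669.67
1/beta = 0.492
1 + 1/beta = 1.492
Gamma(1.492) = 0.886
Mean = 1669.67 * 0.886
Mean = 1479.3181

1479.3181


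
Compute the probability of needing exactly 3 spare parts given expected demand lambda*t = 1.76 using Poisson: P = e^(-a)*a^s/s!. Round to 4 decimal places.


a = 1.76, s = 3
e^(-a) = e^(-1.76) = 0.172
a^s = 1.76^3 = 5.4518
s! = 6
P = 0.172 * 5.4518 / 6
P = 0.1563

0.1563


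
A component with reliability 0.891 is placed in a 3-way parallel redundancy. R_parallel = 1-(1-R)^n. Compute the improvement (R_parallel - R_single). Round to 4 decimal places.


R_single = 0.891, n = 3
1 - R_single = 0.109
(1 - R_single)^n = 0.109^3 = 0.0013
R_parallel = 1 - 0.0013 = 0.9987
Improvement = 0.9987 - 0.891
Improvement = 0.1077

0.1077


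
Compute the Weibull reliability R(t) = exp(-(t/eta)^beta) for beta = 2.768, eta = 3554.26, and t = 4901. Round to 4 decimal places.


beta = 2.768, eta = 3554.26, t = 4901
t/eta = 4901 / 3554.26 = 1.3789
(t/eta)^beta = 1.3789^2.768 = 2.4335
R(t) = exp(-2.4335)
R(t) = 0.0877

0.0877


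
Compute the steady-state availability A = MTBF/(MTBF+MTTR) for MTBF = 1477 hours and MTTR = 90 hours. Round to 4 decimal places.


MTBF = 1477
MTTR = 90
MTBF + MTTR = 1567
A = 1477 / 1567
A = 0.9426

0.9426


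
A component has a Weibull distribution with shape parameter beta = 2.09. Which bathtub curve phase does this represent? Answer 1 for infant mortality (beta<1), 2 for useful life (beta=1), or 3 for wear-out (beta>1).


beta = 2.09
Compare beta to 1:
beta < 1 => infant mortality (phase 1)
beta = 1 => useful life (phase 2)
beta > 1 => wear-out (phase 3)
Since beta = 2.09, this is wear-out (increasing failure rate)
Phase = 3

3


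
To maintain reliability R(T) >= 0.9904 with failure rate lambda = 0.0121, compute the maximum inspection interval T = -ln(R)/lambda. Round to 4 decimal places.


R_target = 0.9904
lambda = 0.0121
-ln(0.9904) = 0.0096
T = 0.0096 / 0.0121
T = 0.7972

0.7972


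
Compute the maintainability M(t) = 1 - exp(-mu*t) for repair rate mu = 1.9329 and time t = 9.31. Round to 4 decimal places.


mu = 1.9329, t = 9.31
mu * t = 1.9329 * 9.31 = 17.9953
exp(-17.9953) = 0.0
M(t) = 1 - 0.0
M(t) = 1.0

1.0


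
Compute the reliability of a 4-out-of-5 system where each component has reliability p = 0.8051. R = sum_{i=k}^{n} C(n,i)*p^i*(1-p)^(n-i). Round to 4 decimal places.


k = 4, n = 5, p = 0.8051
i=4: C(5,4)=5 * 0.8051^4 * 0.1949^1 = 0.4094
i=5: C(5,5)=1 * 0.8051^5 * 0.1949^0 = 0.3383
R = sum of terms = 0.7477

0.7477


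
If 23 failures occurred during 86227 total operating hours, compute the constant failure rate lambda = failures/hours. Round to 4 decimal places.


failures = 23
total_hours = 86227
lambda = 23 / 86227
lambda = 0.0003

0.0003


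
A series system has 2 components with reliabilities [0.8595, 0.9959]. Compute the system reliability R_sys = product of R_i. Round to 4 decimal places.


Components: [0.8595, 0.9959]
After component 1 (R=0.8595): product = 0.8595
After component 2 (R=0.9959): product = 0.856
R_sys = 0.856

0.856


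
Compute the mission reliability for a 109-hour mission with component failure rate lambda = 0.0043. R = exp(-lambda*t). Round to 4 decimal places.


lambda = 0.0043
mission_time = 109
lambda * t = 0.0043 * 109 = 0.4687
R = exp(-0.4687)
R = 0.6258

0.6258


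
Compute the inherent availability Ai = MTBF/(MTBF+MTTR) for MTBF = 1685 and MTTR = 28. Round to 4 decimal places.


MTBF = 1685
MTTR = 28
MTBF + MTTR = 1713
Ai = 1685 / 1713
Ai = 0.9837

0.9837


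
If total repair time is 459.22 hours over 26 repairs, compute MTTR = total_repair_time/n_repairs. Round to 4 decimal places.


total_repair_time = 459.22
n_repairs = 26
MTTR = 459.22 / 26
MTTR = 17.6623

17.6623


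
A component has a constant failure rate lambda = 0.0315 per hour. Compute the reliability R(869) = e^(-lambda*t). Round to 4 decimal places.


lambda = 0.0315
t = 869
lambda * t = 27.3735
R(t) = e^(-27.3735)
R(t) = 0.0

0.0


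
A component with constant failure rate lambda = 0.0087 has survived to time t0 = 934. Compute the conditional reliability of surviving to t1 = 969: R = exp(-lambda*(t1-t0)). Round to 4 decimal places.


lambda = 0.0087
t0 = 934, t1 = 969
t1 - t0 = 35
lambda * (t1-t0) = 0.0087 * 35 = 0.3045
R = exp(-0.3045)
R = 0.7375

0.7375


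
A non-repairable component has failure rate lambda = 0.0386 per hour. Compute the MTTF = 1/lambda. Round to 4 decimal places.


lambda = 0.0386
MTTF = 1 / 0.0386
MTTF = 25.9067

25.9067


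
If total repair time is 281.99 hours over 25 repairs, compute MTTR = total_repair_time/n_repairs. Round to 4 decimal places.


total_repair_time = 281.99
n_repairs = 25
MTTR = 281.99 / 25
MTTR = 11.2796

11.2796


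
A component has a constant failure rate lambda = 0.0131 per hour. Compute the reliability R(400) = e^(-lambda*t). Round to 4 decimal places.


lambda = 0.0131
t = 400
lambda * t = 5.24
R(t) = e^(-5.24)
R(t) = 0.0053

0.0053


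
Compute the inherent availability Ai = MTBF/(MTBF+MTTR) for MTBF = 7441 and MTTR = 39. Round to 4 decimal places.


MTBF = 7441
MTTR = 39
MTBF + MTTR = 7480
Ai = 7441 / 7480
Ai = 0.9948

0.9948


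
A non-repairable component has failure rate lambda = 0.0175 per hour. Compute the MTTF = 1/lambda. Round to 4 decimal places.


lambda = 0.0175
MTTF = 1 / 0.0175
MTTF = 57.1429

57.1429


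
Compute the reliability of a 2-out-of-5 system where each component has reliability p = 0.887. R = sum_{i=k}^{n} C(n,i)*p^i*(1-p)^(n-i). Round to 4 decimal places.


k = 2, n = 5, p = 0.887
i=2: C(5,2)=10 * 0.887^2 * 0.113^3 = 0.0114
i=3: C(5,3)=10 * 0.887^3 * 0.113^2 = 0.0891
i=4: C(5,4)=5 * 0.887^4 * 0.113^1 = 0.3497
i=5: C(5,5)=1 * 0.887^5 * 0.113^0 = 0.5491
R = sum of terms = 0.9993

0.9993


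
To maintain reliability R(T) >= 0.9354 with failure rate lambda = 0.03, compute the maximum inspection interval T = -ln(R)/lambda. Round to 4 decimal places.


R_target = 0.9354
lambda = 0.03
-ln(0.9354) = 0.0668
T = 0.0668 / 0.03
T = 2.226

2.226


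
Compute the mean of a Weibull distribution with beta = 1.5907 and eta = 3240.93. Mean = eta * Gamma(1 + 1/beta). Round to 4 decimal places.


beta = 1.5907, eta = 3240.93
1/beta = 0.6287
1 + 1/beta = 1.6287
Gamma(1.6287) = 0.8971
Mean = 3240.93 * 0.8971
Mean = 2907.3151

2907.3151


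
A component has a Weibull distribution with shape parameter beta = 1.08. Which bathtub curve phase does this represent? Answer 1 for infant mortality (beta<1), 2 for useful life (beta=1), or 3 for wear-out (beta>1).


beta = 1.08
Compare beta to 1:
beta < 1 => infant mortality (phase 1)
beta = 1 => useful life (phase 2)
beta > 1 => wear-out (phase 3)
Since beta = 1.08, this is wear-out (increasing failure rate)
Phase = 3

3


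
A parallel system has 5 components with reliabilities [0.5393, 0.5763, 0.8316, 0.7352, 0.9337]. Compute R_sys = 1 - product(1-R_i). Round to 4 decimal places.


Components: [0.5393, 0.5763, 0.8316, 0.7352, 0.9337]
(1 - 0.5393) = 0.4607, running product = 0.4607
(1 - 0.5763) = 0.4237, running product = 0.1952
(1 - 0.8316) = 0.1684, running product = 0.0329
(1 - 0.7352) = 0.2648, running product = 0.0087
(1 - 0.9337) = 0.0663, running product = 0.0006
Product of (1-R_i) = 0.0006
R_sys = 1 - 0.0006 = 0.9994

0.9994


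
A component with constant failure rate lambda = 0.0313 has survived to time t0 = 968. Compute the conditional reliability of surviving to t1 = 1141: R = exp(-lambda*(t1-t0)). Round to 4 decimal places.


lambda = 0.0313
t0 = 968, t1 = 1141
t1 - t0 = 173
lambda * (t1-t0) = 0.0313 * 173 = 5.4149
R = exp(-5.4149)
R = 0.0044

0.0044


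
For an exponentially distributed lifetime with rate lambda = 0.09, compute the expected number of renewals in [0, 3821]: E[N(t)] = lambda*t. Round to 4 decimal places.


lambda = 0.09
t = 3821
E[N(t)] = lambda * t
E[N(t)] = 0.09 * 3821
E[N(t)] = 343.89

343.89


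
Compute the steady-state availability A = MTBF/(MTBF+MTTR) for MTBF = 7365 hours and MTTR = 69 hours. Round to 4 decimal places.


MTBF = 7365
MTTR = 69
MTBF + MTTR = 7434
A = 7365 / 7434
A = 0.9907

0.9907


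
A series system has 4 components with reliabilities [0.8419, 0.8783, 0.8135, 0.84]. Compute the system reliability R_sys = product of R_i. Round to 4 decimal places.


Components: [0.8419, 0.8783, 0.8135, 0.84]
After component 1 (R=0.8419): product = 0.8419
After component 2 (R=0.8783): product = 0.7394
After component 3 (R=0.8135): product = 0.6015
After component 4 (R=0.84): product = 0.5053
R_sys = 0.5053

0.5053


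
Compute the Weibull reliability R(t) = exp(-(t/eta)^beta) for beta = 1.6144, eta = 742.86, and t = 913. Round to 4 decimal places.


beta = 1.6144, eta = 742.86, t = 913
t/eta = 913 / 742.86 = 1.229
(t/eta)^beta = 1.229^1.6144 = 1.3951
R(t) = exp(-1.3951)
R(t) = 0.2478

0.2478


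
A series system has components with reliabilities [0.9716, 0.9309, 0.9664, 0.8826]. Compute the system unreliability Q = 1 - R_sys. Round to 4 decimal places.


Components: [0.9716, 0.9309, 0.9664, 0.8826]
After component 1: product = 0.9716
After component 2: product = 0.9045
After component 3: product = 0.8741
After component 4: product = 0.7715
R_sys = 0.7715
Q = 1 - 0.7715 = 0.2285

0.2285


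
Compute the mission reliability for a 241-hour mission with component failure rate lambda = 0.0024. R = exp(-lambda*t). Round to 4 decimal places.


lambda = 0.0024
mission_time = 241
lambda * t = 0.0024 * 241 = 0.5784
R = exp(-0.5784)
R = 0.5608

0.5608


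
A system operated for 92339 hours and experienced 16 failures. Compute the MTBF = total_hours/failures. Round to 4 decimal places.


total_hours = 92339
failures = 16
MTBF = 92339 / 16
MTBF = 5771.1875

5771.1875


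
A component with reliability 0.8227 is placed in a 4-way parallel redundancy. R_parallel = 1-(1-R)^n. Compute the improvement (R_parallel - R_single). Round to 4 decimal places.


R_single = 0.8227, n = 4
1 - R_single = 0.1773
(1 - R_single)^n = 0.1773^4 = 0.001
R_parallel = 1 - 0.001 = 0.999
Improvement = 0.999 - 0.8227
Improvement = 0.1763

0.1763


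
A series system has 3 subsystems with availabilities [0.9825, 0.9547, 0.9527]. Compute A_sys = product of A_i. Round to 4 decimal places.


Subsystems: [0.9825, 0.9547, 0.9527]
After subsystem 1 (A=0.9825): product = 0.9825
After subsystem 2 (A=0.9547): product = 0.938
After subsystem 3 (A=0.9527): product = 0.8936
A_sys = 0.8936

0.8936


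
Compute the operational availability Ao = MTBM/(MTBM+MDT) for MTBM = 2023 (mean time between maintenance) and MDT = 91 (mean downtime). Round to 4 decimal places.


MTBM = 2023
MDT = 91
MTBM + MDT = 2114
Ao = 2023 / 2114
Ao = 0.957

0.957


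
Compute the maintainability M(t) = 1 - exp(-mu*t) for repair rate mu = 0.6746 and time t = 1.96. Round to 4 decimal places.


mu = 0.6746, t = 1.96
mu * t = 0.6746 * 1.96 = 1.3222
exp(-1.3222) = 0.2665
M(t) = 1 - 0.2665
M(t) = 0.7335

0.7335


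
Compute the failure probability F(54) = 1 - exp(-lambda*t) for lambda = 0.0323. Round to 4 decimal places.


lambda = 0.0323, t = 54
lambda * t = 1.7442
exp(-1.7442) = 0.1748
F(t) = 1 - 0.1748
F(t) = 0.8252

0.8252


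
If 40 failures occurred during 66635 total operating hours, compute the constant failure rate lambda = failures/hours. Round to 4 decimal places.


failures = 40
total_hours = 66635
lambda = 40 / 66635
lambda = 0.0006

0.0006


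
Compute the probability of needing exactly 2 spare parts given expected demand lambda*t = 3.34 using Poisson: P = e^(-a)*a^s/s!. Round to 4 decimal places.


a = 3.34, s = 2
e^(-a) = e^(-3.34) = 0.0354
a^s = 3.34^2 = 11.1556
s! = 2
P = 0.0354 * 11.1556 / 2
P = 0.1977

0.1977


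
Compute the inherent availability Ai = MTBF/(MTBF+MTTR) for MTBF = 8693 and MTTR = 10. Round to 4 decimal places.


MTBF = 8693
MTTR = 10
MTBF + MTTR = 8703
Ai = 8693 / 8703
Ai = 0.9989

0.9989


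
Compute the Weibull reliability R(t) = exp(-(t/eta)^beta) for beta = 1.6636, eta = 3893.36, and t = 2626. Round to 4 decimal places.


beta = 1.6636, eta = 3893.36, t = 2626
t/eta = 2626 / 3893.36 = 0.6745
(t/eta)^beta = 0.6745^1.6636 = 0.5194
R(t) = exp(-0.5194)
R(t) = 0.5949

0.5949


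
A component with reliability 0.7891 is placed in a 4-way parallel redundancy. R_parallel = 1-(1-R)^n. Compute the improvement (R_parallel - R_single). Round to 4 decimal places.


R_single = 0.7891, n = 4
1 - R_single = 0.2109
(1 - R_single)^n = 0.2109^4 = 0.002
R_parallel = 1 - 0.002 = 0.998
Improvement = 0.998 - 0.7891
Improvement = 0.2089

0.2089


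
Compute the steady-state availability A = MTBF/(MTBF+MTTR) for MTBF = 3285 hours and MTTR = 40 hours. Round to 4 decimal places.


MTBF = 3285
MTTR = 40
MTBF + MTTR = 3325
A = 3285 / 3325
A = 0.988

0.988


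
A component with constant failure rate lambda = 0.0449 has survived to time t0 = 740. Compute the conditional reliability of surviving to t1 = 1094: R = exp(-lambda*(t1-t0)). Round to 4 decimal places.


lambda = 0.0449
t0 = 740, t1 = 1094
t1 - t0 = 354
lambda * (t1-t0) = 0.0449 * 354 = 15.8946
R = exp(-15.8946)
R = 0.0

0.0
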